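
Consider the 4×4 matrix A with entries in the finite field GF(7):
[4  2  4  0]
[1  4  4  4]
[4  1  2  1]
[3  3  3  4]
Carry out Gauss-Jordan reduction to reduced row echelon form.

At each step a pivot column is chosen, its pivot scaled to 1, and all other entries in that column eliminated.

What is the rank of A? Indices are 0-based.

step 1: normalize row 0 (÷4) = (1, 4, 1, 0)
  row 1: subtract 1×row0 = (0, 0, 3, 4)
  row 2: subtract 4×row0 = (0, 6, 5, 1)
  row 3: subtract 3×row0 = (0, 5, 0, 4)
step 2: exchange rows 1,2
step 2: normalize row 1 (÷6) = (0, 1, 2, 6)
  row 0: subtract 4×row1 = (1, 0, 0, 4)
  row 3: subtract 5×row1 = (0, 0, 4, 2)
step 3: normalize row 2 (÷3) = (0, 0, 1, 6)
  row 1: subtract 2×row2 = (0, 1, 0, 1)
  row 3: subtract 4×row2 = (0, 0, 0, 6)
step 4: normalize row 3 (÷6) = (0, 0, 0, 1)
  row 0: subtract 4×row3 = (1, 0, 0, 0)
  row 1: subtract 1×row3 = (0, 1, 0, 0)
  row 2: subtract 6×row3 = (0, 0, 1, 0)

rank = 4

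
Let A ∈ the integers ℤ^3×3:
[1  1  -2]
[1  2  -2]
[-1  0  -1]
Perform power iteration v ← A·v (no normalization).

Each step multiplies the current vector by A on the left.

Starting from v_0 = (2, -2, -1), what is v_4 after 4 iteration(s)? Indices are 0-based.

v_4 = (30, 44, -7)

v_0 = (2, -2, -1).
v_1 = A·v_0 = (2, 0, -1).
v_2 = A·v_1 = (4, 4, -1).
v_3 = A·v_2 = (10, 14, -3).
v_4 = A·v_3 = (30, 44, -7).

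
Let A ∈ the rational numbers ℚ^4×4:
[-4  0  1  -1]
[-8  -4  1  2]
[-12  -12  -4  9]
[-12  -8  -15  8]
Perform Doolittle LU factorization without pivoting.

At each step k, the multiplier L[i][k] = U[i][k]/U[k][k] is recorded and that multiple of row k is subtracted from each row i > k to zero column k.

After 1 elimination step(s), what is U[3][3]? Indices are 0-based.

[col 0] pivot -4
  R1 -= 2*R0 → (0, -4, -1, 4)  (L[1][0] := 2)
  R2 -= 3*R0 → (0, -12, -7, 12)  (L[2][0] := 3)
  R3 -= 3*R0 → (0, -8, -18, 11)  (L[3][0] := 3)

U[3][3] = 11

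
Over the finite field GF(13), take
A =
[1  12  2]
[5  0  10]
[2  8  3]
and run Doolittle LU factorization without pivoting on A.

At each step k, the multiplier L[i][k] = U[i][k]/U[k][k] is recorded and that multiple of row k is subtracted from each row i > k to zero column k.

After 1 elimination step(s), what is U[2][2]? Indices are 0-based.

k=0: U[0][0]=1
  eliminate (1,0): mult=5, new row 1: (0, 5, 0); set L[1][0]=5
  eliminate (2,0): mult=2, new row 2: (0, 10, 12); set L[2][0]=2

U[2][2] = 12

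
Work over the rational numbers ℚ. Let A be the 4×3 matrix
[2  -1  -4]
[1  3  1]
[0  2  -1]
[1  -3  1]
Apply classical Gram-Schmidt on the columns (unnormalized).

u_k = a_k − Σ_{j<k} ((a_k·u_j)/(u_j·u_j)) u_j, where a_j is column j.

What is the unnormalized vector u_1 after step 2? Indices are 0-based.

Step 1: u_0 = a_0 = (2, 1, 0, 1).
Step 2: u_1 = a_1 − (-1/3)·u_0 = (-1/3, 10/3, 2, -8/3).

u_1 = (-1/3, 10/3, 2, -8/3)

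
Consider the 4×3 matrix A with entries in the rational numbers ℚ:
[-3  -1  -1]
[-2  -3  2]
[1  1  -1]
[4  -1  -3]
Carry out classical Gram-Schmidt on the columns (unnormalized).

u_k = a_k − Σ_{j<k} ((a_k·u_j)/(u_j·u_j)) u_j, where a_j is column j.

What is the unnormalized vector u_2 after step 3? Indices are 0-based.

Step 1: u_0 = a_0 = (-3, -2, 1, 4).
Step 2: u_1 = a_1 − (1/5)·u_0 = (-2/5, -13/5, 4/5, -9/5).
Step 3: u_2 = a_2 − (-7/15)·u_0 − (-1/54)·u_1 = (-65/27, 55/54, -14/27, -7/6).

u_2 = (-65/27, 55/54, -14/27, -7/6)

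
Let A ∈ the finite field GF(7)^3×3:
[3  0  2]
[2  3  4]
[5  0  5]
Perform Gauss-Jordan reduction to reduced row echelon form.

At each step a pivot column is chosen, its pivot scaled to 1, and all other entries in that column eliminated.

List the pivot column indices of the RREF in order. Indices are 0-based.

pivot(0,0)=3: scale R0 → (1, 0, 3)
  clear (1,0): R1 −= (2)R0 → (0, 3, 5)
  clear (2,0): R2 −= (5)R0 → (0, 0, 4)
pivot(1,1)=3: scale R1 → (0, 1, 4)
pivot(2,2)=4: scale R2 → (0, 0, 1)
  clear (0,2): R0 −= (3)R2 → (1, 0, 0)
  clear (1,2): R1 −= (4)R2 → (0, 1, 0)

pivot columns: 0, 1, 2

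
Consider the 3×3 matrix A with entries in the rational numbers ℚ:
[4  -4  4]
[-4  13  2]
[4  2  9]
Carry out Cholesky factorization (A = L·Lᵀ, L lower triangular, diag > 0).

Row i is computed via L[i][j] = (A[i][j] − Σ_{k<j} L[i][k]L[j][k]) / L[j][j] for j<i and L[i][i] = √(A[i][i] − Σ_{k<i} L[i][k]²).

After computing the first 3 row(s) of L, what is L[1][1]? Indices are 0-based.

L[1][1] = 3

Step 1: L[0][0] = √(4) = 2.
  L[1][0] = (-4) / L[0][0] = -2.
Step 2: L[1][1] = √(9) = 3.
  L[2][0] = (4) / L[0][0] = 2.
  L[2][1] = (6) / L[1][1] = 2.
Step 3: L[2][2] = √(1) = 1.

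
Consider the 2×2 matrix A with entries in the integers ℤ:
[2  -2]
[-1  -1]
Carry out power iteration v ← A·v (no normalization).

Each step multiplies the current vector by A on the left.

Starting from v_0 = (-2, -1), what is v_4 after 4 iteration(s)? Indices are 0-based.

v_4 = (-58, 7)

v_0 = (-2, -1).
v_1 = A·v_0 = (-2, 3).
v_2 = A·v_1 = (-10, -1).
v_3 = A·v_2 = (-18, 11).
v_4 = A·v_3 = (-58, 7).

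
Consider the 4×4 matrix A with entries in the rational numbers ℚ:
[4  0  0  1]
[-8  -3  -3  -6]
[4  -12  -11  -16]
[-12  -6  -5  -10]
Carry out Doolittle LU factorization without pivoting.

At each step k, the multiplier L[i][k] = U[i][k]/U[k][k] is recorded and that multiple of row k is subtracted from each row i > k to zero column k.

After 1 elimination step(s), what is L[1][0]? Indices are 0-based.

[col 0] pivot 4
  R1 -= -2*R0 → (0, -3, -3, -4)  (L[1][0] := -2)
  R2 -= 1*R0 → (0, -12, -11, -17)  (L[2][0] := 1)
  R3 -= -3*R0 → (0, -6, -5, -7)  (L[3][0] := -3)

L[1][0] = -2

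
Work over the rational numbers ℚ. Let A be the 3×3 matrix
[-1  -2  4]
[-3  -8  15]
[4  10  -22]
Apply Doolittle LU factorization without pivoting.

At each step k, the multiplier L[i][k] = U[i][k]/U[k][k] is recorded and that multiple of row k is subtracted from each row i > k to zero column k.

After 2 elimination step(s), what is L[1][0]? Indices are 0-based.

[col 0] pivot -1
  R1 -= 3*R0 → (0, -2, 3)  (L[1][0] := 3)
  R2 -= -4*R0 → (0, 2, -6)  (L[2][0] := -4)
[col 1] pivot -2
  R2 -= -1*R1 → (0, 0, -3)  (L[2][1] := -1)

L[1][0] = 3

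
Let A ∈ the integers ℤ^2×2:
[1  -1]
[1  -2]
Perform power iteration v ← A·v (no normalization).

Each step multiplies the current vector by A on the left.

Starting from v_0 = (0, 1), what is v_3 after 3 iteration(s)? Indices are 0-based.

v_3 = (-2, -5)

v_0 = (0, 1).
v_1 = A·v_0 = (-1, -2).
v_2 = A·v_1 = (1, 3).
v_3 = A·v_2 = (-2, -5).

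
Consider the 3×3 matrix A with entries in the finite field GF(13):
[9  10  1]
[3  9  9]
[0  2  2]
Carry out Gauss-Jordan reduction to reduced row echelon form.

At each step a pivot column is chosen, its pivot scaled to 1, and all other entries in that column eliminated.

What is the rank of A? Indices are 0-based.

rank = 3

pivot(0,0)=9: scale R0 → (1, 4, 3)
  clear (1,0): R1 −= (3)R0 → (0, 10, 0)
pivot(1,1)=10: scale R1 → (0, 1, 0)
  clear (0,1): R0 −= (4)R1 → (1, 0, 3)
  clear (2,1): R2 −= (2)R1 → (0, 0, 2)
pivot(2,2)=2: scale R2 → (0, 0, 1)
  clear (0,2): R0 −= (3)R2 → (1, 0, 0)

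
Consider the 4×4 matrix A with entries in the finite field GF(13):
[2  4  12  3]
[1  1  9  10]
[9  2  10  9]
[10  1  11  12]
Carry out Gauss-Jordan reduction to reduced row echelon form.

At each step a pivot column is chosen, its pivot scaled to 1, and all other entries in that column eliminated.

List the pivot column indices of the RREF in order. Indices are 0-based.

[1] R0 /= 2  ⇒  (1, 2, 6, 8)
     R1 -= 1·R0  ⇒  (0, 12, 3, 2)
     R2 -= 9·R0  ⇒  (0, 10, 8, 2)
     R3 -= 10·R0  ⇒  (0, 7, 3, 10)
[2] R1 /= 12  ⇒  (0, 1, 10, 11)
     R0 -= 2·R1  ⇒  (1, 0, 12, 12)
     R2 -= 10·R1  ⇒  (0, 0, 12, 9)
     R3 -= 7·R1  ⇒  (0, 0, 11, 11)
[3] R2 /= 12  ⇒  (0, 0, 1, 4)
     R0 -= 12·R2  ⇒  (1, 0, 0, 3)
     R1 -= 10·R2  ⇒  (0, 1, 0, 10)
     R3 -= 11·R2  ⇒  (0, 0, 0, 6)
[4] R3 /= 6  ⇒  (0, 0, 0, 1)
     R0 -= 3·R3  ⇒  (1, 0, 0, 0)
     R1 -= 10·R3  ⇒  (0, 1, 0, 0)
     R2 -= 4·R3  ⇒  (0, 0, 1, 0)

pivot columns: 0, 1, 2, 3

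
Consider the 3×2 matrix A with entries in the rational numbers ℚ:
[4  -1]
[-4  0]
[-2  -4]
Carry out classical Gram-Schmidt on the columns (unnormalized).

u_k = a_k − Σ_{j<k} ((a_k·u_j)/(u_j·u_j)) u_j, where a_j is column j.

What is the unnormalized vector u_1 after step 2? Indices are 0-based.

u_1 = (-13/9, 4/9, -34/9)

Step 1: u_0 = a_0 = (4, -4, -2).
Step 2: u_1 = a_1 − (1/9)·u_0 = (-13/9, 4/9, -34/9).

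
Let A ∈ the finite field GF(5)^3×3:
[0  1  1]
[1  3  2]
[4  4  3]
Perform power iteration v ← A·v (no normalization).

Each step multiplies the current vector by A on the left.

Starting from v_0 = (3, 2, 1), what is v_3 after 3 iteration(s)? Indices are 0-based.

v_0 = (3, 2, 1).
v_1 = A·v_0 = (3, 1, 3).
v_2 = A·v_1 = (4, 2, 0).
v_3 = A·v_2 = (2, 0, 4).

v_3 = (2, 0, 4)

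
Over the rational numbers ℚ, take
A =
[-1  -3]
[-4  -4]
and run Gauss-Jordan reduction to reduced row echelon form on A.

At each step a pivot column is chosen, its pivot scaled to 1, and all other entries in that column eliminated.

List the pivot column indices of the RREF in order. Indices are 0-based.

pivot(0,0)=-1: scale R0 → (1, 3)
  clear (1,0): R1 −= (-4)R0 → (0, 8)
pivot(1,1)=8: scale R1 → (0, 1)
  clear (0,1): R0 −= (3)R1 → (1, 0)

pivot columns: 0, 1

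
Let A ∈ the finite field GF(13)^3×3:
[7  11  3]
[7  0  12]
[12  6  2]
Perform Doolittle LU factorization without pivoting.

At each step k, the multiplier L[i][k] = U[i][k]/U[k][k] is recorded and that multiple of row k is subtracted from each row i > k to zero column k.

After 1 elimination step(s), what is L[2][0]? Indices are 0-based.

Step 1: pivot at (0,0) is 7.
  row1 ← row1 − (1)·row0  ⇒  L[1][0]=1, U row1=(0, 2, 9)
  row2 ← row2 − (11)·row0  ⇒  L[2][0]=11, U row2=(0, 2, 8)

L[2][0] = 11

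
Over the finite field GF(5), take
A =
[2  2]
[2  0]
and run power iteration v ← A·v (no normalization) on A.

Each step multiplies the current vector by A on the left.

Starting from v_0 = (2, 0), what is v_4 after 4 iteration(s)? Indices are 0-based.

v_0 = (2, 0).
v_1 = A·v_0 = (4, 4).
v_2 = A·v_1 = (1, 3).
v_3 = A·v_2 = (3, 2).
v_4 = A·v_3 = (0, 1).

v_4 = (0, 1)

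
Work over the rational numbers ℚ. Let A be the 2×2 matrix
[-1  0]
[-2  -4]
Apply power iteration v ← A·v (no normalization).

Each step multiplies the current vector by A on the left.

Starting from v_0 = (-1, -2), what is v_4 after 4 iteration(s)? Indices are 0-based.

v_4 = (-1, -682)

v_0 = (-1, -2).
v_1 = A·v_0 = (1, 10).
v_2 = A·v_1 = (-1, -42).
v_3 = A·v_2 = (1, 170).
v_4 = A·v_3 = (-1, -682).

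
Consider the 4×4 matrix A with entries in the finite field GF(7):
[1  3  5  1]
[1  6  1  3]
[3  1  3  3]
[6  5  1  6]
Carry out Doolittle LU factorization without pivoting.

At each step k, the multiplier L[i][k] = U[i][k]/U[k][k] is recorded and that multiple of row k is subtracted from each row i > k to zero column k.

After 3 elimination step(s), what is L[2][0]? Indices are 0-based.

L[2][0] = 3

[col 0] pivot 1
  R1 -= 1*R0 → (0, 3, 3, 2)  (L[1][0] := 1)
  R2 -= 3*R0 → (0, 6, 2, 0)  (L[2][0] := 3)
  R3 -= 6*R0 → (0, 1, 6, 0)  (L[3][0] := 6)
[col 1] pivot 3
  R2 -= 2*R1 → (0, 0, 3, 3)  (L[2][1] := 2)
  R3 -= 5*R1 → (0, 0, 5, 4)  (L[3][1] := 5)
[col 2] pivot 3
  R3 -= 4*R2 → (0, 0, 0, 6)  (L[3][2] := 4)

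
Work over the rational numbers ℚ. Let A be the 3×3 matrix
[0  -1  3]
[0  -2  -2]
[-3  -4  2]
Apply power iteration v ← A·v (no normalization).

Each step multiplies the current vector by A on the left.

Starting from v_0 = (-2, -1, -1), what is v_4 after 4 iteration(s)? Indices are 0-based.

v_0 = (-2, -1, -1).
v_1 = A·v_0 = (-2, 4, 8).
v_2 = A·v_1 = (20, -24, 6).
v_3 = A·v_2 = (42, 36, 48).
v_4 = A·v_3 = (108, -168, -174).

v_4 = (108, -168, -174)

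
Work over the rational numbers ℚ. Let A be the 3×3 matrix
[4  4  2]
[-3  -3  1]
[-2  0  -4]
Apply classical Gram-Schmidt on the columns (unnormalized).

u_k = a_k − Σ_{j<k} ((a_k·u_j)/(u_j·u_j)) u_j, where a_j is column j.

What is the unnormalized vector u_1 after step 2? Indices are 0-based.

u_1 = (16/29, -12/29, 50/29)

Step 1: u_0 = a_0 = (4, -3, -2).
Step 2: u_1 = a_1 − (25/29)·u_0 = (16/29, -12/29, 50/29).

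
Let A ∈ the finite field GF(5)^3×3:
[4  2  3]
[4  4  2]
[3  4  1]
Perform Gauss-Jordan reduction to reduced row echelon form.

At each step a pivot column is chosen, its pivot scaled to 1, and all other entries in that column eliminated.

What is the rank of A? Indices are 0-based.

rank = 2

step 1: normalize row 0 (÷4) = (1, 3, 2)
  row 1: subtract 4×row0 = (0, 2, 4)
  row 2: subtract 3×row0 = (0, 0, 0)
step 2: normalize row 1 (÷2) = (0, 1, 2)
  row 0: subtract 3×row1 = (1, 0, 1)
skip col 2 (zero from row 2)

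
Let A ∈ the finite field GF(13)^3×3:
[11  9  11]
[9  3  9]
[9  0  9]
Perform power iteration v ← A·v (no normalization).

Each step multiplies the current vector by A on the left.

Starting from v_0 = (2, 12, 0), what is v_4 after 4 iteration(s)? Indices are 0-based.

v_4 = (6, 0, 8)

v_0 = (2, 12, 0).
v_1 = A·v_0 = (0, 2, 5).
v_2 = A·v_1 = (8, 12, 6).
v_3 = A·v_2 = (2, 6, 9).
v_4 = A·v_3 = (6, 0, 8).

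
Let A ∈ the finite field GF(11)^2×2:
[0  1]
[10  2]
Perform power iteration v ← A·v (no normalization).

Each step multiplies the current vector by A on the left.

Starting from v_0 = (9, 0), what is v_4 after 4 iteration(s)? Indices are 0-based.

v_0 = (9, 0).
v_1 = A·v_0 = (0, 2).
v_2 = A·v_1 = (2, 4).
v_3 = A·v_2 = (4, 6).
v_4 = A·v_3 = (6, 8).

v_4 = (6, 8)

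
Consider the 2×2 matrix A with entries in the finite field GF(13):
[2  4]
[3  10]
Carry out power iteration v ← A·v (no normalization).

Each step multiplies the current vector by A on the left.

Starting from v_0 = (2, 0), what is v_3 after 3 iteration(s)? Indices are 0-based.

v_3 = (1, 10)

v_0 = (2, 0).
v_1 = A·v_0 = (4, 6).
v_2 = A·v_1 = (6, 7).
v_3 = A·v_2 = (1, 10).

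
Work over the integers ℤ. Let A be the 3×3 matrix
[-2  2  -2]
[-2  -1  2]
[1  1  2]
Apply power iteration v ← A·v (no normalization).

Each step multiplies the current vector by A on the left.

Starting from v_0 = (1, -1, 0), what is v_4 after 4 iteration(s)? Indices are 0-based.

v_0 = (1, -1, 0).
v_1 = A·v_0 = (-4, -1, 0).
v_2 = A·v_1 = (6, 9, -5).
v_3 = A·v_2 = (16, -31, 5).
v_4 = A·v_3 = (-104, 9, -5).

v_4 = (-104, 9, -5)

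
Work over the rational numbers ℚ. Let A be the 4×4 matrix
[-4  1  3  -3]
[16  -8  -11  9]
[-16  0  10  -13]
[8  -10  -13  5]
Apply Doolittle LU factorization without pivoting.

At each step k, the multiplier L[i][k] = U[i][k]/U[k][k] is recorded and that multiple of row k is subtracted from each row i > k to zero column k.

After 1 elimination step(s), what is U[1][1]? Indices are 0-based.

U[1][1] = -4

[col 0] pivot -4
  R1 -= -4*R0 → (0, -4, 1, -3)  (L[1][0] := -4)
  R2 -= 4*R0 → (0, -4, -2, -1)  (L[2][0] := 4)
  R3 -= -2*R0 → (0, -8, -7, -1)  (L[3][0] := -2)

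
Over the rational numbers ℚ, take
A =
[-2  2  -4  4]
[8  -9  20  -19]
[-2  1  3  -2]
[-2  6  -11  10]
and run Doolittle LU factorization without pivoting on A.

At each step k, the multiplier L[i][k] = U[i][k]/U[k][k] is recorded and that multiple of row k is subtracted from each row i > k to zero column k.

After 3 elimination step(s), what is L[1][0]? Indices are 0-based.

L[1][0] = -4

[col 0] pivot -2
  R1 -= -4*R0 → (0, -1, 4, -3)  (L[1][0] := -4)
  R2 -= 1*R0 → (0, -1, 7, -6)  (L[2][0] := 1)
  R3 -= 1*R0 → (0, 4, -7, 6)  (L[3][0] := 1)
[col 1] pivot -1
  R2 -= 1*R1 → (0, 0, 3, -3)  (L[2][1] := 1)
  R3 -= -4*R1 → (0, 0, 9, -6)  (L[3][1] := -4)
[col 2] pivot 3
  R3 -= 3*R2 → (0, 0, 0, 3)  (L[3][2] := 3)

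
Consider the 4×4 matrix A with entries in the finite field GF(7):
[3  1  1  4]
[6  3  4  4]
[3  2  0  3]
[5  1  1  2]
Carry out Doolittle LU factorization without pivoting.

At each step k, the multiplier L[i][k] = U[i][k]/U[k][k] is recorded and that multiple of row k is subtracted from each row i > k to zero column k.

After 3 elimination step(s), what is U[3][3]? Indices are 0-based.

U[3][3] = 5

[col 0] pivot 3
  R1 -= 2*R0 → (0, 1, 2, 3)  (L[1][0] := 2)
  R2 -= 1*R0 → (0, 1, 6, 6)  (L[2][0] := 1)
  R3 -= 4*R0 → (0, 4, 4, 0)  (L[3][0] := 4)
[col 1] pivot 1
  R2 -= 1*R1 → (0, 0, 4, 3)  (L[2][1] := 1)
  R3 -= 4*R1 → (0, 0, 3, 2)  (L[3][1] := 4)
[col 2] pivot 4
  R3 -= 6*R2 → (0, 0, 0, 5)  (L[3][2] := 6)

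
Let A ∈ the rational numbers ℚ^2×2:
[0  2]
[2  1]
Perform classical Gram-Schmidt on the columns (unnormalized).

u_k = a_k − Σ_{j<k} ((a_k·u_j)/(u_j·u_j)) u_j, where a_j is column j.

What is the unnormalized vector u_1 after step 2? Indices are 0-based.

Step 1: u_0 = a_0 = (0, 2).
Step 2: u_1 = a_1 − (1/2)·u_0 = (2, 0).

u_1 = (2, 0)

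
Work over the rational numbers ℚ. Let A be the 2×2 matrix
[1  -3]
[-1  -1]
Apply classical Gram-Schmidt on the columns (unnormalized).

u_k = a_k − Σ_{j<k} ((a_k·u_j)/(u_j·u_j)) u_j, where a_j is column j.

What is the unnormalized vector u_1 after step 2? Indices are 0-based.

Step 1: u_0 = a_0 = (1, -1).
Step 2: u_1 = a_1 − (-1)·u_0 = (-2, -2).

u_1 = (-2, -2)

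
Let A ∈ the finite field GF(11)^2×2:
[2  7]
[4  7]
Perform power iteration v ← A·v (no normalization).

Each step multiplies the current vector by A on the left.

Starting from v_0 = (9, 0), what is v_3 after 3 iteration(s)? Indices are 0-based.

v_0 = (9, 0).
v_1 = A·v_0 = (7, 3).
v_2 = A·v_1 = (2, 5).
v_3 = A·v_2 = (6, 10).

v_3 = (6, 10)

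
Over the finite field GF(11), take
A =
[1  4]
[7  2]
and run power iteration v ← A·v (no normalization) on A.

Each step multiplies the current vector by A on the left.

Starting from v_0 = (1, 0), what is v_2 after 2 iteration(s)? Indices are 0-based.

v_2 = (7, 10)

v_0 = (1, 0).
v_1 = A·v_0 = (1, 7).
v_2 = A·v_1 = (7, 10).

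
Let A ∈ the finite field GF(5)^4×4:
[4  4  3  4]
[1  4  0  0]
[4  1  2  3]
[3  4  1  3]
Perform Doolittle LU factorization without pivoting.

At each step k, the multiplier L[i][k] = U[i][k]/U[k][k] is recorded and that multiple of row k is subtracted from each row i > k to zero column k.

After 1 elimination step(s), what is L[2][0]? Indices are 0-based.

L[2][0] = 1

Step 1: pivot at (0,0) is 4.
  row1 ← row1 − (4)·row0  ⇒  L[1][0]=4, U row1=(0, 3, 3, 4)
  row2 ← row2 − (1)·row0  ⇒  L[2][0]=1, U row2=(0, 2, 4, 4)
  row3 ← row3 − (2)·row0  ⇒  L[3][0]=2, U row3=(0, 1, 0, 0)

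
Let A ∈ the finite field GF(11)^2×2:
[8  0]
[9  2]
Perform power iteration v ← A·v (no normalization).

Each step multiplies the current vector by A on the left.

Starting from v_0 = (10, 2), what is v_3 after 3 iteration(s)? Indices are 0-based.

v_3 = (5, 8)

v_0 = (10, 2).
v_1 = A·v_0 = (3, 6).
v_2 = A·v_1 = (2, 6).
v_3 = A·v_2 = (5, 8).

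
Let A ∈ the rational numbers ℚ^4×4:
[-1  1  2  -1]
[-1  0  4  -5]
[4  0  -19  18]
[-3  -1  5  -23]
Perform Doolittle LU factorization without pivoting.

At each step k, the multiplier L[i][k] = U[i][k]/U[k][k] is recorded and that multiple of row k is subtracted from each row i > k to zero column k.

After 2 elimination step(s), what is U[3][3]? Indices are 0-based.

U[3][3] = -4

[col 0] pivot -1
  R1 -= 1*R0 → (0, -1, 2, -4)  (L[1][0] := 1)
  R2 -= -4*R0 → (0, 4, -11, 14)  (L[2][0] := -4)
  R3 -= 3*R0 → (0, -4, -1, -20)  (L[3][0] := 3)
[col 1] pivot -1
  R2 -= -4*R1 → (0, 0, -3, -2)  (L[2][1] := -4)
  R3 -= 4*R1 → (0, 0, -9, -4)  (L[3][1] := 4)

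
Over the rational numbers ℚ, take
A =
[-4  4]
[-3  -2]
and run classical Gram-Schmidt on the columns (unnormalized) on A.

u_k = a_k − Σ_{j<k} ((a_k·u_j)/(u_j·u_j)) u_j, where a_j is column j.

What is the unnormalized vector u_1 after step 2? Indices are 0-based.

Step 1: u_0 = a_0 = (-4, -3).
Step 2: u_1 = a_1 − (-2/5)·u_0 = (12/5, -16/5).

u_1 = (12/5, -16/5)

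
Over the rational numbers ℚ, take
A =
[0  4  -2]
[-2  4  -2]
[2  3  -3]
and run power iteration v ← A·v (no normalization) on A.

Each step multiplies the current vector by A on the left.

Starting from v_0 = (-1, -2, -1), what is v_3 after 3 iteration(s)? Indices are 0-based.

v_3 = (42, 54, 33)

v_0 = (-1, -2, -1).
v_1 = A·v_0 = (-6, -4, -5).
v_2 = A·v_1 = (-6, 6, -9).
v_3 = A·v_2 = (42, 54, 33).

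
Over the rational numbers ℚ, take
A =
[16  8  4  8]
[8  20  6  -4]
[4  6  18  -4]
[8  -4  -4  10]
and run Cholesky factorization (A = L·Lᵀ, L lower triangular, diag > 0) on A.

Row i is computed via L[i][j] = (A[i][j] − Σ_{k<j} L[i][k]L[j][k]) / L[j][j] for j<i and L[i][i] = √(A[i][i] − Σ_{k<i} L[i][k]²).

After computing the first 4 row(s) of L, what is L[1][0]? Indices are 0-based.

L[1][0] = 2

Step 1: L[0][0] = √(16) = 4.
  L[1][0] = (8) / L[0][0] = 2.
Step 2: L[1][1] = √(16) = 4.
  L[2][0] = (4) / L[0][0] = 1.
  L[2][1] = (4) / L[1][1] = 1.
Step 3: L[2][2] = √(16) = 4.
  L[3][0] = (8) / L[0][0] = 2.
  L[3][1] = (-8) / L[1][1] = -2.
  L[3][2] = (-4) / L[2][2] = -1.
Step 4: L[3][3] = √(1) = 1.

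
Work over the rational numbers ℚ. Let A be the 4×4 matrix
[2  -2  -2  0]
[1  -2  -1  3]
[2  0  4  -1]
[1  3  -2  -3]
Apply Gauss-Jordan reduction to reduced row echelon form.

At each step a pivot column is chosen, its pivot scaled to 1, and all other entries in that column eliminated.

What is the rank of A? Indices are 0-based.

[1] R0 /= 2  ⇒  (1, -1, -1, 0)
     R1 -= 1·R0  ⇒  (0, -1, 0, 3)
     R2 -= 2·R0  ⇒  (0, 2, 6, -1)
     R3 -= 1·R0  ⇒  (0, 4, -1, -3)
[2] R1 /= -1  ⇒  (0, 1, 0, -3)
     R0 -= -1·R1  ⇒  (1, 0, -1, -3)
     R2 -= 2·R1  ⇒  (0, 0, 6, 5)
     R3 -= 4·R1  ⇒  (0, 0, -1, 9)
[3] R2 /= 6  ⇒  (0, 0, 1, 5/6)
     R0 -= -1·R2  ⇒  (1, 0, 0, -13/6)
     R3 -= -1·R2  ⇒  (0, 0, 0, 59/6)
[4] R3 /= 59/6  ⇒  (0, 0, 0, 1)
     R0 -= -13/6·R3  ⇒  (1, 0, 0, 0)
     R1 -= -3·R3  ⇒  (0, 1, 0, 0)
     R2 -= 5/6·R3  ⇒  (0, 0, 1, 0)

rank = 4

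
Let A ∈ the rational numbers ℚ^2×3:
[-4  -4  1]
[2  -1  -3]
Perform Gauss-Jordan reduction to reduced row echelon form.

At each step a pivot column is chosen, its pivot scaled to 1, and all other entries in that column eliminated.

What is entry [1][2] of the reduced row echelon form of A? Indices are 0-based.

[1] R0 /= -4  ⇒  (1, 1, -1/4)
     R1 -= 2·R0  ⇒  (0, -3, -5/2)
[2] R1 /= -3  ⇒  (0, 1, 5/6)
     R0 -= 1·R1  ⇒  (1, 0, -13/12)

M[1][2] = 5/6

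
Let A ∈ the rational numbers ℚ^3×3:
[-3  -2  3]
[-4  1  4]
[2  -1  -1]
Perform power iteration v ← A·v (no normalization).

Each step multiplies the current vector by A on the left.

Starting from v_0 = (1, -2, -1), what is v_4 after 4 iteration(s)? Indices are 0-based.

v_4 = (941, 734, -233)

v_0 = (1, -2, -1).
v_1 = A·v_0 = (-2, -10, 5).
v_2 = A·v_1 = (41, 18, 1).
v_3 = A·v_2 = (-156, -142, 63).
v_4 = A·v_3 = (941, 734, -233).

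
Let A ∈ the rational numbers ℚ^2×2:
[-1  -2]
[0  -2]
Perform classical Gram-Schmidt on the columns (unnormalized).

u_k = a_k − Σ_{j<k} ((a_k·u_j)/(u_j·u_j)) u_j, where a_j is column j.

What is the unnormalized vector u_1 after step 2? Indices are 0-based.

u_1 = (0, -2)

Step 1: u_0 = a_0 = (-1, 0).
Step 2: u_1 = a_1 − (2)·u_0 = (0, -2).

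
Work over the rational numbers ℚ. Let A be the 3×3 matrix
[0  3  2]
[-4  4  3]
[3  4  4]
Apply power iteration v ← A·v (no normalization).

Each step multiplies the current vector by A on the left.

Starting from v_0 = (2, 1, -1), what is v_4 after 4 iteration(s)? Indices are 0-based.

v_0 = (2, 1, -1).
v_1 = A·v_0 = (1, -7, 6).
v_2 = A·v_1 = (-9, -14, -1).
v_3 = A·v_2 = (-44, -23, -87).
v_4 = A·v_3 = (-243, -177, -572).

v_4 = (-243, -177, -572)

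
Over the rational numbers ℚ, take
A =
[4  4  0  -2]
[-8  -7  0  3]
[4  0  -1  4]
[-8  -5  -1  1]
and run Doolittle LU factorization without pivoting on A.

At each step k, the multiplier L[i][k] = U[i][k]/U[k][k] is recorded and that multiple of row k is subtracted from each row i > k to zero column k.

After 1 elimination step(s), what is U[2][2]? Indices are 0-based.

U[2][2] = -1

k=0: U[0][0]=4
  eliminate (1,0): mult=-2, new row 1: (0, 1, 0, -1); set L[1][0]=-2
  eliminate (2,0): mult=1, new row 2: (0, -4, -1, 6); set L[2][0]=1
  eliminate (3,0): mult=-2, new row 3: (0, 3, -1, -3); set L[3][0]=-2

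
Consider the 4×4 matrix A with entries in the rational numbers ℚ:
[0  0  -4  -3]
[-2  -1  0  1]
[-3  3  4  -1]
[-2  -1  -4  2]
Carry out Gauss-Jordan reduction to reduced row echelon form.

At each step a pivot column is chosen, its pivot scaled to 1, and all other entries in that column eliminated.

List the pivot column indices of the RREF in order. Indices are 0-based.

pivot columns: 0, 1, 2, 3

pivot(0,0): swap R0↔R1
pivot(0,0)=-2: scale R0 → (1, 1/2, 0, -1/2)
  clear (2,0): R2 −= (-3)R0 → (0, 9/2, 4, -5/2)
  clear (3,0): R3 −= (-2)R0 → (0, 0, -4, 1)
pivot(1,1): swap R1↔R2
pivot(1,1)=9/2: scale R1 → (0, 1, 8/9, -5/9)
  clear (0,1): R0 −= (1/2)R1 → (1, 0, -4/9, -2/9)
pivot(2,2)=-4: scale R2 → (0, 0, 1, 3/4)
  clear (0,2): R0 −= (-4/9)R2 → (1, 0, 0, 1/9)
  clear (1,2): R1 −= (8/9)R2 → (0, 1, 0, -11/9)
  clear (3,2): R3 −= (-4)R2 → (0, 0, 0, 4)
pivot(3,3)=4: scale R3 → (0, 0, 0, 1)
  clear (0,3): R0 −= (1/9)R3 → (1, 0, 0, 0)
  clear (1,3): R1 −= (-11/9)R3 → (0, 1, 0, 0)
  clear (2,3): R2 −= (3/4)R3 → (0, 0, 1, 0)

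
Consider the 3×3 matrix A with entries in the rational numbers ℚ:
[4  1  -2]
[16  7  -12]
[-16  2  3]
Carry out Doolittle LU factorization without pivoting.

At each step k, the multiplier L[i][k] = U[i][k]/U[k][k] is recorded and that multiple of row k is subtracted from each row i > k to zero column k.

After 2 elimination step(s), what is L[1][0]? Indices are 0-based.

k=0: U[0][0]=4
  eliminate (1,0): mult=4, new row 1: (0, 3, -4); set L[1][0]=4
  eliminate (2,0): mult=-4, new row 2: (0, 6, -5); set L[2][0]=-4
k=1: U[1][1]=3
  eliminate (2,1): mult=2, new row 2: (0, 0, 3); set L[2][1]=2

L[1][0] = 4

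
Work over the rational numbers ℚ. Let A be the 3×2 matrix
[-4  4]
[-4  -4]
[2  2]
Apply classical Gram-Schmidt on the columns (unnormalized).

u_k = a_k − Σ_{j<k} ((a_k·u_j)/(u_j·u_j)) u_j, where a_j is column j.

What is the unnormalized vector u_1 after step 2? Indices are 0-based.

Step 1: u_0 = a_0 = (-4, -4, 2).
Step 2: u_1 = a_1 − (1/9)·u_0 = (40/9, -32/9, 16/9).

u_1 = (40/9, -32/9, 16/9)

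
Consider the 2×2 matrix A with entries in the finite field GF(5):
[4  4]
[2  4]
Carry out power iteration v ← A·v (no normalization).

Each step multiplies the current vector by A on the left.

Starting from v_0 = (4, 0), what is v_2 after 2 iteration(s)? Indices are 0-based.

v_2 = (1, 4)

v_0 = (4, 0).
v_1 = A·v_0 = (1, 3).
v_2 = A·v_1 = (1, 4).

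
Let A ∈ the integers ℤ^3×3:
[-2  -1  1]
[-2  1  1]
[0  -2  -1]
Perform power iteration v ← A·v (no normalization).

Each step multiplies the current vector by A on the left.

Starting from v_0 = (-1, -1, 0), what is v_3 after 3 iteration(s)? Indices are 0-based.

v_3 = (9, 3, 10)

v_0 = (-1, -1, 0).
v_1 = A·v_0 = (3, 1, 2).
v_2 = A·v_1 = (-5, -3, -4).
v_3 = A·v_2 = (9, 3, 10).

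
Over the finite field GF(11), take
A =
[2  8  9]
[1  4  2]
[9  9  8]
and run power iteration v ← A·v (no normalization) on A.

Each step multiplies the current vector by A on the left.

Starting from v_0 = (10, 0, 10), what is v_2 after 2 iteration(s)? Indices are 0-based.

v_0 = (10, 0, 10).
v_1 = A·v_0 = (0, 8, 5).
v_2 = A·v_1 = (10, 9, 2).

v_2 = (10, 9, 2)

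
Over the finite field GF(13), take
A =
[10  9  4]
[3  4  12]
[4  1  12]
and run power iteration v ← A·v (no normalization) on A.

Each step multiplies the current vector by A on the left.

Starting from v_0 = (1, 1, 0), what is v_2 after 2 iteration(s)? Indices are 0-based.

v_0 = (1, 1, 0).
v_1 = A·v_0 = (6, 7, 5).
v_2 = A·v_1 = (0, 2, 0).

v_2 = (0, 2, 0)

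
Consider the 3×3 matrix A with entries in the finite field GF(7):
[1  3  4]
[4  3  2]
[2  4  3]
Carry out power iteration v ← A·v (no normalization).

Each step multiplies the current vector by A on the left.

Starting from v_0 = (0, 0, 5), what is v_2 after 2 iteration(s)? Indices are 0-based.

v_0 = (0, 0, 5).
v_1 = A·v_0 = (6, 3, 1).
v_2 = A·v_1 = (5, 0, 6).

v_2 = (5, 0, 6)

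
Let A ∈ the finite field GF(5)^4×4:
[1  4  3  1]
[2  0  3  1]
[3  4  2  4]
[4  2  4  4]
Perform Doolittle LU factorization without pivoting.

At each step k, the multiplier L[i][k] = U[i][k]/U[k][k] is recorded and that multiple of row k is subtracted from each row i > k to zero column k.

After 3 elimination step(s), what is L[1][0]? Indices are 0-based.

L[1][0] = 2

k=0: U[0][0]=1
  eliminate (1,0): mult=2, new row 1: (0, 2, 2, 4); set L[1][0]=2
  eliminate (2,0): mult=3, new row 2: (0, 2, 3, 1); set L[2][0]=3
  eliminate (3,0): mult=4, new row 3: (0, 1, 2, 0); set L[3][0]=4
k=1: U[1][1]=2
  eliminate (2,1): mult=1, new row 2: (0, 0, 1, 2); set L[2][1]=1
  eliminate (3,1): mult=3, new row 3: (0, 0, 1, 3); set L[3][1]=3
k=2: U[2][2]=1
  eliminate (3,2): mult=1, new row 3: (0, 0, 0, 1); set L[3][2]=1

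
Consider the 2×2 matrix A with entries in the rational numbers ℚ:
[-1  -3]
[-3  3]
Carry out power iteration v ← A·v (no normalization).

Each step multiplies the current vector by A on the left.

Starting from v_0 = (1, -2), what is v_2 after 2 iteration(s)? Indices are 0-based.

v_2 = (22, -42)

v_0 = (1, -2).
v_1 = A·v_0 = (5, -9).
v_2 = A·v_1 = (22, -42).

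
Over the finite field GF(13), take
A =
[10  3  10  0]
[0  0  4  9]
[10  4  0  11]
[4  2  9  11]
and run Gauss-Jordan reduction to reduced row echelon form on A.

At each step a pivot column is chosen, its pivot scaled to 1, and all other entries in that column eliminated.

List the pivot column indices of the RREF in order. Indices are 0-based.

pivot(0,0)=10: scale R0 → (1, 12, 1, 0)
  clear (2,0): R2 −= (10)R0 → (0, 1, 3, 11)
  clear (3,0): R3 −= (4)R0 → (0, 6, 5, 11)
pivot(1,1): swap R1↔R2
pivot(1,1)=1: scale R1 → (0, 1, 3, 11)
  clear (0,1): R0 −= (12)R1 → (1, 0, 4, 11)
  clear (3,1): R3 −= (6)R1 → (0, 0, 0, 10)
pivot(2,2)=4: scale R2 → (0, 0, 1, 12)
  clear (0,2): R0 −= (4)R2 → (1, 0, 0, 2)
  clear (1,2): R1 −= (3)R2 → (0, 1, 0, 1)
pivot(3,3)=10: scale R3 → (0, 0, 0, 1)
  clear (0,3): R0 −= (2)R3 → (1, 0, 0, 0)
  clear (1,3): R1 −= (1)R3 → (0, 1, 0, 0)
  clear (2,3): R2 −= (12)R3 → (0, 0, 1, 0)

pivot columns: 0, 1, 2, 3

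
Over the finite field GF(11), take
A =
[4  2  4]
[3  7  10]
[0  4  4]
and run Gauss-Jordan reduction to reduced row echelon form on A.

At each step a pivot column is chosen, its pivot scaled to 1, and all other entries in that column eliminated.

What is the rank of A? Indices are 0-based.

rank = 3

pivot(0,0)=4: scale R0 → (1, 6, 1)
  clear (1,0): R1 −= (3)R0 → (0, 0, 7)
pivot(1,1): swap R1↔R2
pivot(1,1)=4: scale R1 → (0, 1, 1)
  clear (0,1): R0 −= (6)R1 → (1, 0, 6)
pivot(2,2)=7: scale R2 → (0, 0, 1)
  clear (0,2): R0 −= (6)R2 → (1, 0, 0)
  clear (1,2): R1 −= (1)R2 → (0, 1, 0)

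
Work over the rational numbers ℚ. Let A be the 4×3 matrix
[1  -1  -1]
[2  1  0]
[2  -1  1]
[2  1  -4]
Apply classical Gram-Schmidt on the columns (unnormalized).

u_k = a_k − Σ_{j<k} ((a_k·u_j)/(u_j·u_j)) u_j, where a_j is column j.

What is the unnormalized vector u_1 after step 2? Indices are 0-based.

u_1 = (-14/13, 11/13, -15/13, 11/13)

Step 1: u_0 = a_0 = (1, 2, 2, 2).
Step 2: u_1 = a_1 − (1/13)·u_0 = (-14/13, 11/13, -15/13, 11/13).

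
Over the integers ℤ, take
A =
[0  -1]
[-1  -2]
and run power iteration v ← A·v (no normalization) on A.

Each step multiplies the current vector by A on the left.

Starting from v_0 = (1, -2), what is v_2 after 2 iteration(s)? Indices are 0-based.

v_2 = (-3, -8)

v_0 = (1, -2).
v_1 = A·v_0 = (2, 3).
v_2 = A·v_1 = (-3, -8).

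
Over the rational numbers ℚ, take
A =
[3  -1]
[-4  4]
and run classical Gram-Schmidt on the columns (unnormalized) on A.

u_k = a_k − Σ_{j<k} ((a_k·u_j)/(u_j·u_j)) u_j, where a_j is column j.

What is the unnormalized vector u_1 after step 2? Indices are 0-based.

Step 1: u_0 = a_0 = (3, -4).
Step 2: u_1 = a_1 − (-19/25)·u_0 = (32/25, 24/25).

u_1 = (32/25, 24/25)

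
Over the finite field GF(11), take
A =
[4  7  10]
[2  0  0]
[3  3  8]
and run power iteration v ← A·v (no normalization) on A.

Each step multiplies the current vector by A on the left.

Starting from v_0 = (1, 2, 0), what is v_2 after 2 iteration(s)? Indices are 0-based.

v_2 = (0, 3, 0)

v_0 = (1, 2, 0).
v_1 = A·v_0 = (7, 2, 9).
v_2 = A·v_1 = (0, 3, 0).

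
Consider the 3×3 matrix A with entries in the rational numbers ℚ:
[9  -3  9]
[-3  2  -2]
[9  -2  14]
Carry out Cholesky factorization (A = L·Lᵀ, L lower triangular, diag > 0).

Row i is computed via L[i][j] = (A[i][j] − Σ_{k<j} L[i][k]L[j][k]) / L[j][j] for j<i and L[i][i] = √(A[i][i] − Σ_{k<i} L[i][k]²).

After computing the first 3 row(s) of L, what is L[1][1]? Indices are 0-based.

L[1][1] = 1

Step 1: L[0][0] = √(9) = 3.
  L[1][0] = (-3) / L[0][0] = -1.
Step 2: L[1][1] = √(1) = 1.
  L[2][0] = (9) / L[0][0] = 3.
  L[2][1] = (1) / L[1][1] = 1.
Step 3: L[2][2] = √(4) = 2.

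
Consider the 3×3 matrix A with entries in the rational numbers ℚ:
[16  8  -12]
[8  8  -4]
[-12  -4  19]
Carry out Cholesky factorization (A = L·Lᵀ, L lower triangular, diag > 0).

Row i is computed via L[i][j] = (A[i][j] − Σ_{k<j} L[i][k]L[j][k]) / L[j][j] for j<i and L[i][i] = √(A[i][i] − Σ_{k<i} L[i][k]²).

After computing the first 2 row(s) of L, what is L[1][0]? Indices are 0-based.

Step 1: L[0][0] = √(16) = 4.
  L[1][0] = (8) / L[0][0] = 2.
Step 2: L[1][1] = √(4) = 2.

L[1][0] = 2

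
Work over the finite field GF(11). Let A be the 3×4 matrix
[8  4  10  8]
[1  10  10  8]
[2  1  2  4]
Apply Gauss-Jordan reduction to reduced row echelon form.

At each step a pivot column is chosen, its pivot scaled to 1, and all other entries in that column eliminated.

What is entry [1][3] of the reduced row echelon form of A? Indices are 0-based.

step 1: normalize row 0 (÷8) = (1, 6, 4, 1)
  row 1: subtract 1×row0 = (0, 4, 6, 7)
  row 2: subtract 2×row0 = (0, 0, 5, 2)
step 2: normalize row 1 (÷4) = (0, 1, 7, 10)
  row 0: subtract 6×row1 = (1, 0, 6, 7)
step 3: normalize row 2 (÷5) = (0, 0, 1, 7)
  row 0: subtract 6×row2 = (1, 0, 0, 9)
  row 1: subtract 7×row2 = (0, 1, 0, 5)

M[1][3] = 5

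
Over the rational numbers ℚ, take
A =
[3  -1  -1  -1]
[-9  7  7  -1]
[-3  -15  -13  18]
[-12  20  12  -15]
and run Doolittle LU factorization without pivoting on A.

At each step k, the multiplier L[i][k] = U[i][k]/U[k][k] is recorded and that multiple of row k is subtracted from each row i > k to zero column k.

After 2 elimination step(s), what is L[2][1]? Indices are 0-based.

[col 0] pivot 3
  R1 -= -3*R0 → (0, 4, 4, -4)  (L[1][0] := -3)
  R2 -= -1*R0 → (0, -16, -14, 17)  (L[2][0] := -1)
  R3 -= -4*R0 → (0, 16, 8, -19)  (L[3][0] := -4)
[col 1] pivot 4
  R2 -= -4*R1 → (0, 0, 2, 1)  (L[2][1] := -4)
  R3 -= 4*R1 → (0, 0, -8, -3)  (L[3][1] := 4)

L[2][1] = -4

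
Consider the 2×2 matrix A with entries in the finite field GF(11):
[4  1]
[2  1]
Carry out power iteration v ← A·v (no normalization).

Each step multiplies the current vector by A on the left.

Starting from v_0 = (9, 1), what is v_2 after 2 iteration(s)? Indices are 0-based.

v_0 = (9, 1).
v_1 = A·v_0 = (4, 8).
v_2 = A·v_1 = (2, 5).

v_2 = (2, 5)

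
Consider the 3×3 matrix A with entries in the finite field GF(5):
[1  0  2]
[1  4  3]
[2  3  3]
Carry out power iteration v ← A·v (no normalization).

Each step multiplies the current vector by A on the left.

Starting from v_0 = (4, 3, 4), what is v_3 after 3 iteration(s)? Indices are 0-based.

v_0 = (4, 3, 4).
v_1 = A·v_0 = (2, 3, 4).
v_2 = A·v_1 = (0, 1, 0).
v_3 = A·v_2 = (0, 4, 3).

v_3 = (0, 4, 3)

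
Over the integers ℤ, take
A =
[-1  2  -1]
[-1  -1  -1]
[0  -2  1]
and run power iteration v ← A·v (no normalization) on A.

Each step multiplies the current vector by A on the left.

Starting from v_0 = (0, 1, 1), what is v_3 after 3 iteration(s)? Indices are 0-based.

v_3 = (5, -1, -1)

v_0 = (0, 1, 1).
v_1 = A·v_0 = (1, -2, -1).
v_2 = A·v_1 = (-4, 2, 3).
v_3 = A·v_2 = (5, -1, -1).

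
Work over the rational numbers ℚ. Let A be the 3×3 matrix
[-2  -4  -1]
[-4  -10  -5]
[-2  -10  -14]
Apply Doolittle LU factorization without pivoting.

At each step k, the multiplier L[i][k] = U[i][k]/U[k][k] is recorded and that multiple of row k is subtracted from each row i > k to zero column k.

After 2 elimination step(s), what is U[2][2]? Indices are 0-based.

Step 1: pivot at (0,0) is -2.
  row1 ← row1 − (2)·row0  ⇒  L[1][0]=2, U row1=(0, -2, -3)
  row2 ← row2 − (1)·row0  ⇒  L[2][0]=1, U row2=(0, -6, -13)
Step 2: pivot at (1,1) is -2.
  row2 ← row2 − (3)·row1  ⇒  L[2][1]=3, U row2=(0, 0, -4)

U[2][2] = -4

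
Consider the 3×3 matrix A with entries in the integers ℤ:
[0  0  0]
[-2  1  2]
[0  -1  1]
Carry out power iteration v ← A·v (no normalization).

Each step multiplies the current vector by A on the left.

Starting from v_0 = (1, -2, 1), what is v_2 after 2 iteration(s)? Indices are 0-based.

v_2 = (0, 4, 5)

v_0 = (1, -2, 1).
v_1 = A·v_0 = (0, -2, 3).
v_2 = A·v_1 = (0, 4, 5).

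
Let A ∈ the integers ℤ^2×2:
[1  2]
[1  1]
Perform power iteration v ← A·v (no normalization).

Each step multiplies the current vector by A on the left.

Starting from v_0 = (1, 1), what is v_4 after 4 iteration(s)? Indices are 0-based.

v_4 = (41, 29)

v_0 = (1, 1).
v_1 = A·v_0 = (3, 2).
v_2 = A·v_1 = (7, 5).
v_3 = A·v_2 = (17, 12).
v_4 = A·v_3 = (41, 29).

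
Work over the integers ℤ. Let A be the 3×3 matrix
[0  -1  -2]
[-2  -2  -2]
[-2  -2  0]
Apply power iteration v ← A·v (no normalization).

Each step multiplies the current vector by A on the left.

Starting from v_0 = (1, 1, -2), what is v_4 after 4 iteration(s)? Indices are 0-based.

v_4 = (48, 36, -4)

v_0 = (1, 1, -2).
v_1 = A·v_0 = (3, 0, -4).
v_2 = A·v_1 = (8, 2, -6).
v_3 = A·v_2 = (10, -8, -20).
v_4 = A·v_3 = (48, 36, -4).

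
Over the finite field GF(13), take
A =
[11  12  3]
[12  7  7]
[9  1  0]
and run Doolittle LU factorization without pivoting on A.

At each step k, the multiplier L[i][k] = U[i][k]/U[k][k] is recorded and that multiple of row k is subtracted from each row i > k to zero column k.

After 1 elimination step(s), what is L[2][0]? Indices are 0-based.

[col 0] pivot 11
  R1 -= 7*R0 → (0, 1, 12)  (L[1][0] := 7)
  R2 -= 2*R0 → (0, 3, 7)  (L[2][0] := 2)

L[2][0] = 2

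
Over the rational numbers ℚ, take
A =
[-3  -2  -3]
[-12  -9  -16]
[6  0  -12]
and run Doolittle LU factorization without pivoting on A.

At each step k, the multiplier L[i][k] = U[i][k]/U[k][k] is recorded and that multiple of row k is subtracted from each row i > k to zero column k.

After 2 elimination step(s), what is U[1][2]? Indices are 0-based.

U[1][2] = -4

Step 1: pivot at (0,0) is -3.
  row1 ← row1 − (4)·row0  ⇒  L[1][0]=4, U row1=(0, -1, -4)
  row2 ← row2 − (-2)·row0  ⇒  L[2][0]=-2, U row2=(0, -4, -18)
Step 2: pivot at (1,1) is -1.
  row2 ← row2 − (4)·row1  ⇒  L[2][1]=4, U row2=(0, 0, -2)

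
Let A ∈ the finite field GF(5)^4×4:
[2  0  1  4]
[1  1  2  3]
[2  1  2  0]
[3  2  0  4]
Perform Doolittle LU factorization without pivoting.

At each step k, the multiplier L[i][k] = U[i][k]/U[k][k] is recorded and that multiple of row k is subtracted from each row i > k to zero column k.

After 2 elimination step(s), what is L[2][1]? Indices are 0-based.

k=0: U[0][0]=2
  eliminate (1,0): mult=3, new row 1: (0, 1, 4, 1); set L[1][0]=3
  eliminate (2,0): mult=1, new row 2: (0, 1, 1, 1); set L[2][0]=1
  eliminate (3,0): mult=4, new row 3: (0, 2, 1, 3); set L[3][0]=4
k=1: U[1][1]=1
  eliminate (2,1): mult=1, new row 2: (0, 0, 2, 0); set L[2][1]=1
  eliminate (3,1): mult=2, new row 3: (0, 0, 3, 1); set L[3][1]=2

L[2][1] = 1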